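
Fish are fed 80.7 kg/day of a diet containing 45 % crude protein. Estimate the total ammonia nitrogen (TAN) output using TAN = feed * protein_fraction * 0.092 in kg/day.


Protein in feed = 80.7 * 45/100 = 36.315 kg/day
TAN = protein * 0.092 = 36.315 * 0.092 = 3.34098 kg/day

3.34098 kg/day


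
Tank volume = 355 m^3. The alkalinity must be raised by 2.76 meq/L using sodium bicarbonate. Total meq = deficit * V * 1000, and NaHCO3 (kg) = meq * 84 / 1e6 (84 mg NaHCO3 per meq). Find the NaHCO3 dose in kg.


Tank volume in L = 355 m^3 * 1000 = 355000 L
Total meq required = 2.76 meq/L * 355000 L = 979800 meq
NaHCO3 mass = 979800 meq * 84 mg/meq / 1e6 = 82.3032 kg

82.3032 kg


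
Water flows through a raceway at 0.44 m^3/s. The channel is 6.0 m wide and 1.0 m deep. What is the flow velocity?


Cross-sectional area = W * d = 6.0 * 1.0 = 6 m^2
Velocity = Q / A = 0.44 / 6 = 0.0733333 m/s

0.0733333 m/s


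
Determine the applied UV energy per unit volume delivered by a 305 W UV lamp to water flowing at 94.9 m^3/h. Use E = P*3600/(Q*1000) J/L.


Energy delivered per hour = 305 W * 3600 s = 1098000 J/h
Volume treated per hour = 94.9 m^3/h * 1000 = 94900 L/h
dose = 1098000 / 94900 = 11.5701 J/L

11.5701 J/L


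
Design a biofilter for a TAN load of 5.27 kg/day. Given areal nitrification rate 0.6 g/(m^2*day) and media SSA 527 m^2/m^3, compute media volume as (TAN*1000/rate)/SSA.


A = 5.27*1000 / 0.6 = 8783.3333 m^2
V = 8783.3333 / 527 = 16.6667

16.6667 m^3


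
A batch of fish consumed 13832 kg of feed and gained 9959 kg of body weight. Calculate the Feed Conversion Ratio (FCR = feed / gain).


FCR = feed consumed / weight gained
FCR = 13832 kg / 9959 kg = 1.38889

1.38889


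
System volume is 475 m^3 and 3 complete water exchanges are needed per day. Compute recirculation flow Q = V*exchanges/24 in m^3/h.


Daily recirculation volume = 475 m^3 * 3 = 1425 m^3/day
Flow rate Q = daily volume / 24 h = 1425 / 24 = 59.375 m^3/h

59.375 m^3/h


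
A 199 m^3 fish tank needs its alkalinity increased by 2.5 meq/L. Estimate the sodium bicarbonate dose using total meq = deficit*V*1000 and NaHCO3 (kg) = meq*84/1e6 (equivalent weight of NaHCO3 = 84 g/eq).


Tank volume in L = 199 m^3 * 1000 = 199000 L
Total meq required = 2.5 meq/L * 199000 L = 497500 meq
NaHCO3 mass = 497500 meq * 84 mg/meq / 1e6 = 41.79 kg

41.79 kg


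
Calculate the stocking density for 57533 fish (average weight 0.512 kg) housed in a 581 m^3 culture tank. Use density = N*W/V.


Total biomass = 57533 fish * 0.512 kg = 29456.896 kg
Density = total biomass / volume = 29456.896 / 581 = 50.7003 kg/m^3

50.7003 kg/m^3


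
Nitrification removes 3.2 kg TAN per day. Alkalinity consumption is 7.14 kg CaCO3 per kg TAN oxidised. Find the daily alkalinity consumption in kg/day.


Alkalinity factor: 7.14 kg CaCO3 consumed per kg TAN nitrified
alk = 3.2 kg TAN * 7.14 = 22.848 kg CaCO3/day

22.848 kg CaCO3/day


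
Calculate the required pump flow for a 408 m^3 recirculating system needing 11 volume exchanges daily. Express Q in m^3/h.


Daily recirculation volume = 408 m^3 * 11 = 4488 m^3/day
Flow rate Q = daily volume / 24 h = 4488 / 24 = 187 m^3/h

187 m^3/h


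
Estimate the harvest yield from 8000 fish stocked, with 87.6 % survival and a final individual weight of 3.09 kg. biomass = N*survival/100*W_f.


Survivors = 8000 * 87.6/100 = 7008 fish
Harvest biomass = survivors * W_f = 7008 * 3.09 = 21654.72 kg

21654.72 kg


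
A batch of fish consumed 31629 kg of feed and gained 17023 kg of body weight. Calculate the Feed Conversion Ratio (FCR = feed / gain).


FCR = feed consumed / weight gained
FCR = 31629 kg / 17023 kg = 1.85802

1.85802


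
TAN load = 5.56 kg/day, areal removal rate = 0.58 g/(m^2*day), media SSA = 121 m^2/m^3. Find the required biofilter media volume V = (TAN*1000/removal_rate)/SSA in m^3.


A = 5.56*1000 / 0.58 = 9586.2069 m^2
V = 9586.2069 / 121 = 79.2249

79.2249 m^3


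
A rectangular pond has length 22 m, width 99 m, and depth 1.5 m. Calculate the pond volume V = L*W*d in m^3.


Base area = L * W = 22 * 99 = 2178 m^2
Volume = area * depth = 2178 * 1.5 = 3267 m^3

3267 m^3


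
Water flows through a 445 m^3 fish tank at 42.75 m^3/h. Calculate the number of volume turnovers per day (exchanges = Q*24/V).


Daily flow volume = 42.75 m^3/h * 24 h = 1026 m^3/day
Exchanges = daily flow / tank volume = 1026 / 445 = 2.30562 exchanges/day

2.30562 exchanges/day


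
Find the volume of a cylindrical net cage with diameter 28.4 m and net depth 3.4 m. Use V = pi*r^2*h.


r = d/2 = 28.4/2 = 14.2 m
Base area = pi*r^2 = pi*14.2^2 = 633.47074 m^2
Volume = 633.47074 * 3.4 = 2153.8 m^3

2153.8 m^3


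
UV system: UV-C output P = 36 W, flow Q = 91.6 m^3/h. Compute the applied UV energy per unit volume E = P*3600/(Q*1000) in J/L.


Energy delivered per hour = 36 W * 3600 s = 129600 J/h
Volume treated per hour = 91.6 m^3/h * 1000 = 91600 L/h
dose = 129600 / 91600 = 1.41485 J/L

1.41485 J/L


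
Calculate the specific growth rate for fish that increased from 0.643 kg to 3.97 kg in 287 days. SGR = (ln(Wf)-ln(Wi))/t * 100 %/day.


ln(W_f) = ln(3.97) = 1.3787661
ln(W_i) = ln(0.643) = -0.44161055
ln(W_f) - ln(W_i) = 1.3787661 - -0.44161055 = 1.8203767
SGR = 1.8203767 / 287 * 100 = 0.634278 %/day

0.634278 %/day


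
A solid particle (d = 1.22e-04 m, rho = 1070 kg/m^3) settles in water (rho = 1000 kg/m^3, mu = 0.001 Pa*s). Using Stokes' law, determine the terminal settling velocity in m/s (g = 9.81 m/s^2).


Density difference: rho_p - rho_f = 1070 - 1000 = 70 kg/m^3
d^2 = (1.22e-04)^2 = 1.4884e-08 m^2
Numerator = (rho_p - rho_f) * g * d^2 = 70 * 9.81 * 1.4884e-08 = 1.0220843e-05
Denominator = 18 * mu = 18 * 0.001 = 0.018
v_s = 1.0220843e-05 / 0.018 = 5.67825e-04 m/s
Check: Re = rho_f * v_s * d / mu = 1000 * 5.67825e-04 * 1.22e-04 / 0.001 = 0.0693 < 1, so Stokes' law applies.

5.67825e-04 m/s


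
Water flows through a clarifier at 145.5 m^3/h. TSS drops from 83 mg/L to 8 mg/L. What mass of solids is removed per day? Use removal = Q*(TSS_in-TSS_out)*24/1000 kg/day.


Concentration drop: TSS_in - TSS_out = 83 - 8 = 75 mg/L
Hourly solids removed = Q * dTSS = 145.5 m^3/h * 75 mg/L = 10912.5 g/h  (m^3/h * mg/L = g/h)
Daily solids removed = 10912.5 * 24 = 261900 g/day
Convert g to kg: 261900 / 1000 = 261.9 kg/day

261.9 kg/day


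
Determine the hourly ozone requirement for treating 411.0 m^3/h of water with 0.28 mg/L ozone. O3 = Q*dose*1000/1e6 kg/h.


O3 demand (mg/h) = Q * dose * 1000 = 411.0 * 0.28 * 1000 = 115080 mg/h
Convert mg to kg: 115080 / 1e6 = 0.11508 kg/h

0.11508 kg/h


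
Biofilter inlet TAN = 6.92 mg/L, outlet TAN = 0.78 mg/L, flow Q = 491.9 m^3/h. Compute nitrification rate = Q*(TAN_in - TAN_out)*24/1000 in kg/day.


Concentration drop: TAN_in - TAN_out = 6.92 - 0.78 = 6.14 mg/L
Hourly TAN removed = Q * dTAN = 491.9 m^3/h * 6.14 mg/L = 3020.266 g/h  (m^3/h * mg/L = g/h)
Daily TAN removed = 3020.266 * 24 = 72486.384 g/day
Convert to kg/day: 72486.384 / 1000 = 72.486384 kg/day

72.486384 kg/day


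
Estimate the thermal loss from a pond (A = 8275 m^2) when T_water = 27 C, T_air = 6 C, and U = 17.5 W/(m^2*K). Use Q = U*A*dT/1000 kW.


Temperature difference dT = 27 - 6 = 21 K
Heat loss (W) = U * A * dT = 17.5 * 8275 * 21 = 3041062.5 W
Convert to kW: 3041062.5 / 1000 = 3041.0625 kW

3041.0625 kW


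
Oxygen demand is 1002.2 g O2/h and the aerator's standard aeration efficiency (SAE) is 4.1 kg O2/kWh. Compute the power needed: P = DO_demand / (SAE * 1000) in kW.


SAE in g O2/kWh = 4.1 * 1000 = 4100 g/kWh
P = DO_demand / SAE_g = 1002.2 / 4100 = 0.244439 kW

0.244439 kW


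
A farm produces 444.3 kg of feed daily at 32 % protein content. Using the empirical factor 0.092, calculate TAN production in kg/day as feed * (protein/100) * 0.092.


Protein in feed = 444.3 * 32/100 = 142.176 kg/day
TAN = protein * 0.092 = 142.176 * 0.092 = 13.080192 kg/day

13.080192 kg/day


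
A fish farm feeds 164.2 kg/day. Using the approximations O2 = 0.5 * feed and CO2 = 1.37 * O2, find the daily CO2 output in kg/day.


O2 = 164.2 * 0.5 = 82.1
CO2 = 82.1 * 1.37 = 112.477

112.477 kg/day


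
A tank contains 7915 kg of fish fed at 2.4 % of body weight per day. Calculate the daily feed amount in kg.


Feeding rate fraction = 2.4% / 100 = 0.024
Daily feed = 7915 kg * 0.024 = 189.96 kg/day

189.96 kg/day


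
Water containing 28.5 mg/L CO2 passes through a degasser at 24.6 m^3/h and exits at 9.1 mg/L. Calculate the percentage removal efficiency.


CO2_out / CO2_in = 9.1 / 28.5 = 0.31929825
Fraction remaining = 0.31929825
efficiency = (1 - 0.31929825) * 100 = 68.0702 %

68.0702 %


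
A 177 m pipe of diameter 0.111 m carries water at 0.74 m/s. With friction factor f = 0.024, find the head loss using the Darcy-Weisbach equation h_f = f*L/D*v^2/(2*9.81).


v^2 = 0.74^2 = 0.5476 m^2/s^2
L/D = 177/0.111 = 1594.5946
h_f = f*(L/D)*v^2/(2g) = 0.024 * 1594.5946 * 0.5476 / 19.62 = 1.06813 m

1.06813 m


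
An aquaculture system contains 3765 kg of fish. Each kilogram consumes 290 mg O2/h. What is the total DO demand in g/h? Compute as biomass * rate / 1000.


Total O2 consumption (mg/h) = 3765 kg * 290 mg/(kg*h) = 1091850 mg/h
Convert to g/h: 1091850 / 1000 = 1091.85 g/h

1091.85 g/h


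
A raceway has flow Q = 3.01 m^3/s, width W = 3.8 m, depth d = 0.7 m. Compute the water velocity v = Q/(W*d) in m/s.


Cross-sectional area = W * d = 3.8 * 0.7 = 2.66 m^2
Velocity = Q / A = 3.01 / 2.66 = 1.13158 m/s

1.13158 m/s


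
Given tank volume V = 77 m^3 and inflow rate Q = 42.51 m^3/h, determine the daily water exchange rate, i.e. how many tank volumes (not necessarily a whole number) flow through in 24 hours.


Daily flow volume = 42.51 m^3/h * 24 h = 1020.24 m^3/day
Exchanges = daily flow / tank volume = 1020.24 / 77 = 13.2499 exchanges/day

13.2499 exchanges/day


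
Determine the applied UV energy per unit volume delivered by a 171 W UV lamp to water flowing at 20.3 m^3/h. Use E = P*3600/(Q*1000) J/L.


Energy delivered per hour = 171 W * 3600 s = 615600 J/h
Volume treated per hour = 20.3 m^3/h * 1000 = 20300 L/h
dose = 615600 / 20300 = 30.3251 J/L

30.3251 J/L


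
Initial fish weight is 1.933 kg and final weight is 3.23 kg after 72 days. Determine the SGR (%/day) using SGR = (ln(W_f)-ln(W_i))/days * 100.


ln(W_f) = ln(3.23) = 1.1724821
ln(W_i) = ln(1.933) = 0.6590732
ln(W_f) - ln(W_i) = 1.1724821 - 0.6590732 = 0.5134089
SGR = 0.5134089 / 72 * 100 = 0.713068 %/day

0.713068 %/day


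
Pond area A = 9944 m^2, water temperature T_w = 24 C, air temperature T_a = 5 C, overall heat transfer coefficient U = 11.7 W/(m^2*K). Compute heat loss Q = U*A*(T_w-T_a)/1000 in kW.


Temperature difference dT = 24 - 5 = 19 K
Heat loss (W) = U * A * dT = 11.7 * 9944 * 19 = 2210551.2 W
Convert to kW: 2210551.2 / 1000 = 2210.5512 kW

2210.5512 kW


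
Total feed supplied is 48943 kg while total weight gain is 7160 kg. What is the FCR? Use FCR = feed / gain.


FCR = feed consumed / weight gained
FCR = 48943 kg / 7160 kg = 6.83561

6.83561


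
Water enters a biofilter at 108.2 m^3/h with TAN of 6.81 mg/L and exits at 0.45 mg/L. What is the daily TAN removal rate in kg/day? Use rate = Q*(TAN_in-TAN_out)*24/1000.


Concentration drop: TAN_in - TAN_out = 6.81 - 0.45 = 6.36 mg/L
Hourly TAN removed = Q * dTAN = 108.2 m^3/h * 6.36 mg/L = 688.152 g/h  (m^3/h * mg/L = g/h)
Daily TAN removed = 688.152 * 24 = 16515.648 g/day
Convert to kg/day: 16515.648 / 1000 = 16.515648 kg/day

16.515648 kg/day


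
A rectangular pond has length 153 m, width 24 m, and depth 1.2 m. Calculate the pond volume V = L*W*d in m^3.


Base area = L * W = 153 * 24 = 3672 m^2
Volume = area * depth = 3672 * 1.2 = 4406.4 m^3

4406.4 m^3


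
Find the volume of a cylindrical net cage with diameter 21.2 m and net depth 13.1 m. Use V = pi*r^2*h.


r = d/2 = 21.2/2 = 10.6 m
Base area = pi*r^2 = pi*10.6^2 = 352.98935 m^2
Volume = 352.98935 * 13.1 = 4624.16 m^3

4624.16 m^3


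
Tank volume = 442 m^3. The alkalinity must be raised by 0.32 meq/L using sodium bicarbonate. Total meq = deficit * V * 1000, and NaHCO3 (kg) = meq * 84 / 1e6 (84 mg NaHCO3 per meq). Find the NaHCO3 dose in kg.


Tank volume in L = 442 m^3 * 1000 = 442000 L
Total meq required = 0.32 meq/L * 442000 L = 141440 meq
NaHCO3 mass = 141440 meq * 84 mg/meq / 1e6 = 11.881 kg

11.881 kg


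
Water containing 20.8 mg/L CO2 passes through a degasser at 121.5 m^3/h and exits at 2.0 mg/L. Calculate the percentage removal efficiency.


CO2_out / CO2_in = 2.0 / 20.8 = 0.096153846
Fraction remaining = 0.096153846
efficiency = (1 - 0.096153846) * 100 = 90.3846 %

90.3846 %


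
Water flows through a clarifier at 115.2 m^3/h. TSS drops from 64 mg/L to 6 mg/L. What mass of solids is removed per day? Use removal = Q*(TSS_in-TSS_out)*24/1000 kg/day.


Concentration drop: TSS_in - TSS_out = 64 - 6 = 58 mg/L
Hourly solids removed = Q * dTSS = 115.2 m^3/h * 58 mg/L = 6681.6 g/h  (m^3/h * mg/L = g/h)
Daily solids removed = 6681.6 * 24 = 160358.4 g/day
Convert g to kg: 160358.4 / 1000 = 160.3584 kg/day

160.3584 kg/day


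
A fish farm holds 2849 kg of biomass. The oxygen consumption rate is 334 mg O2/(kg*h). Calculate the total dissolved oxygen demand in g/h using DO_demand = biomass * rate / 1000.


Total O2 consumption (mg/h) = 2849 kg * 334 mg/(kg*h) = 951566 mg/h
Convert to g/h: 951566 / 1000 = 951.566 g/h

951.566 g/h


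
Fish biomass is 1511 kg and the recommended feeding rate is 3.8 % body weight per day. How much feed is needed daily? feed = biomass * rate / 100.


Feeding rate fraction = 3.8% / 100 = 0.038
Daily feed = 1511 kg * 0.038 = 57.418 kg/day

57.418 kg/day


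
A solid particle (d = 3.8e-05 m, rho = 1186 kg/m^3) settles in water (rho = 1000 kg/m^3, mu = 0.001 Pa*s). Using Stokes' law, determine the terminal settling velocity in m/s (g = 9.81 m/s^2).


Density difference: rho_p - rho_f = 1186 - 1000 = 186 kg/m^3
d^2 = (3.8e-05)^2 = 1.444e-09 m^2
Numerator = (rho_p - rho_f) * g * d^2 = 186 * 9.81 * 1.444e-09 = 2.634809e-06
Denominator = 18 * mu = 18 * 0.001 = 0.018
v_s = 2.634809e-06 / 0.018 = 1.46378e-04 m/s
Check: Re = rho_f * v_s * d / mu = 1000 * 1.46378e-04 * 3.8e-05 / 0.001 = 0.00556 < 1, so Stokes' law applies.

1.46378e-04 m/s


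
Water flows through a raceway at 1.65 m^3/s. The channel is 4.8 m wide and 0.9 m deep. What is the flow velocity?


Cross-sectional area = W * d = 4.8 * 0.9 = 4.32 m^2
Velocity = Q / A = 1.65 / 4.32 = 0.381944 m/s

0.381944 m/s


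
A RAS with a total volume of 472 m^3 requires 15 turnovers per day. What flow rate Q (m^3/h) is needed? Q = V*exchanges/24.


Daily recirculation volume = 472 m^3 * 15 = 7080 m^3/day
Flow rate Q = daily volume / 24 h = 7080 / 24 = 295 m^3/h

295 m^3/h


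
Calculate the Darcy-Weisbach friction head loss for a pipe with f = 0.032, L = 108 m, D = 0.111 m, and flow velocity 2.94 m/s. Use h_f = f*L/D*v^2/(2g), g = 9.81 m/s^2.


v^2 = 2.94^2 = 8.6436 m^2/s^2
L/D = 108/0.111 = 972.97297
h_f = f*(L/D)*v^2/(2g) = 0.032 * 972.97297 * 8.6436 / 19.62 = 13.7166 m

13.7166 m


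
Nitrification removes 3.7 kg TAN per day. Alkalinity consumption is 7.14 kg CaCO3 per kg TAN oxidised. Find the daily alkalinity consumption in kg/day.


Alkalinity factor: 7.14 kg CaCO3 consumed per kg TAN nitrified
alk = 3.7 kg TAN * 7.14 = 26.418 kg CaCO3/day

26.418 kg CaCO3/day


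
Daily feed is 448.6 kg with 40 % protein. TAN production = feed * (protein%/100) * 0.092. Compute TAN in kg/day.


Protein in feed = 448.6 * 40/100 = 179.44 kg/day
TAN = protein * 0.092 = 179.44 * 0.092 = 16.50848 kg/day

16.50848 kg/day


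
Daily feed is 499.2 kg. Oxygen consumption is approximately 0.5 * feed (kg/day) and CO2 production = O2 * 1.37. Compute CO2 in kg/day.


O2 = 499.2 * 0.5 = 249.6
CO2 = 249.6 * 1.37 = 341.952

341.952 kg/day


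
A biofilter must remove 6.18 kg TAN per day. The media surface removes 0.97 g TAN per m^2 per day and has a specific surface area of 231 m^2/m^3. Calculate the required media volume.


A = 6.18*1000 / 0.97 = 6371.134 m^2
V = 6371.134 / 231 = 27.5807

27.5807 m^3


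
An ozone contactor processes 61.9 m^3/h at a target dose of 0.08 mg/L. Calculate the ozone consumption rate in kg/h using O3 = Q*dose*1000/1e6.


O3 demand (mg/h) = Q * dose * 1000 = 61.9 * 0.08 * 1000 = 4952 mg/h
Convert mg to kg: 4952 / 1e6 = 0.004952 kg/h

0.004952 kg/h


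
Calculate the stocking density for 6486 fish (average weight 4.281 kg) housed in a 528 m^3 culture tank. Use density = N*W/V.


Total biomass = 6486 fish * 4.281 kg = 27766.566 kg
Density = total biomass / volume = 27766.566 / 528 = 52.5882 kg/m^3

52.5882 kg/m^3


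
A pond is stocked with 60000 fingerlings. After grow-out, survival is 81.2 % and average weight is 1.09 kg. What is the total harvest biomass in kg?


Survivors = 60000 * 81.2/100 = 48720 fish
Harvest biomass = survivors * W_f = 48720 * 1.09 = 53104.8 kg

53104.8 kg


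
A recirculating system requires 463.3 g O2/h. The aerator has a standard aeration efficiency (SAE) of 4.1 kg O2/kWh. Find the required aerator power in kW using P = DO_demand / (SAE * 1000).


SAE in g O2/kWh = 4.1 * 1000 = 4100 g/kWh
P = DO_demand / SAE_g = 463.3 / 4100 = 0.113 kW

0.113 kW


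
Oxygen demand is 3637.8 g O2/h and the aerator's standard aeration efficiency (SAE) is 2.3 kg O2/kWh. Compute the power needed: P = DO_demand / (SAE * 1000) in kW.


SAE in g O2/kWh = 2.3 * 1000 = 2300 g/kWh
P = DO_demand / SAE_g = 3637.8 / 2300 = 1.58165 kW

1.58165 kW


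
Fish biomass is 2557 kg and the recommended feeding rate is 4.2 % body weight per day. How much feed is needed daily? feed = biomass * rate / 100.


Feeding rate fraction = 4.2% / 100 = 0.042
Daily feed = 2557 kg * 0.042 = 107.394 kg/day

107.394 kg/day


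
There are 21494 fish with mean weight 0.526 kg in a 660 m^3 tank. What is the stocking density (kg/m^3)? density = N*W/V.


Total biomass = 21494 fish * 0.526 kg = 11305.844 kg
Density = total biomass / volume = 11305.844 / 660 = 17.1301 kg/m^3

17.1301 kg/m^3


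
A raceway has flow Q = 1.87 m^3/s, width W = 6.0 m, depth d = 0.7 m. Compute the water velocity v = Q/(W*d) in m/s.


Cross-sectional area = W * d = 6.0 * 0.7 = 4.2 m^2
Velocity = Q / A = 1.87 / 4.2 = 0.445238 m/s

0.445238 m/s


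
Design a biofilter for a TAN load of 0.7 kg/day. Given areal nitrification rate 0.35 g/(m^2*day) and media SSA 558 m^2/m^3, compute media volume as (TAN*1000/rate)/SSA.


A = 0.7*1000 / 0.35 = 2000 m^2
V = 2000 / 558 = 3.58423

3.58423 m^3


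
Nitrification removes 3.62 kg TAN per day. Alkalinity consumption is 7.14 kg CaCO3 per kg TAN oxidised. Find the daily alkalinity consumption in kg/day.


Alkalinity factor: 7.14 kg CaCO3 consumed per kg TAN nitrified
alk = 3.62 kg TAN * 7.14 = 25.8468 kg CaCO3/day

25.8468 kg CaCO3/day


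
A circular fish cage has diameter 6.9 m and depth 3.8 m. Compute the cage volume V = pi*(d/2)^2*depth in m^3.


r = d/2 = 6.9/2 = 3.45 m
Base area = pi*r^2 = pi*3.45^2 = 37.392807 m^2
Volume = 37.392807 * 3.8 = 142.093 m^3

142.093 m^3


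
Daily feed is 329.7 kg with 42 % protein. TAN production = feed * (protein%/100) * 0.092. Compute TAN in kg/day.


Protein in feed = 329.7 * 42/100 = 138.474 kg/day
TAN = protein * 0.092 = 138.474 * 0.092 = 12.739608 kg/day

12.739608 kg/day


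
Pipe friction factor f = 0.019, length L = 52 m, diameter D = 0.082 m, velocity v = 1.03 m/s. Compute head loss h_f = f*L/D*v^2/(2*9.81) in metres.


v^2 = 1.03^2 = 1.0609 m^2/s^2
L/D = 52/0.082 = 634.14634
h_f = f*(L/D)*v^2/(2g) = 0.019 * 634.14634 * 1.0609 / 19.62 = 0.651506 m

0.651506 m


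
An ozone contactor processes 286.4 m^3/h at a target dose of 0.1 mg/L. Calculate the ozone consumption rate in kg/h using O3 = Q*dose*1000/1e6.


O3 demand (mg/h) = Q * dose * 1000 = 286.4 * 0.1 * 1000 = 28640 mg/h
Convert mg to kg: 28640 / 1e6 = 0.02864 kg/h

0.02864 kg/h


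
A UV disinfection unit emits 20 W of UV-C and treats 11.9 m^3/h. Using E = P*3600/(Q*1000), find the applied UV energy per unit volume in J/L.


Energy delivered per hour = 20 W * 3600 s = 72000 J/h
Volume treated per hour = 11.9 m^3/h * 1000 = 11900 L/h
dose = 72000 / 11900 = 6.05042 J/L

6.05042 J/L


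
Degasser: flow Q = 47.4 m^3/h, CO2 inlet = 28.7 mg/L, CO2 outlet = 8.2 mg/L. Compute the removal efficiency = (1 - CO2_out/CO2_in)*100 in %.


CO2_out / CO2_in = 8.2 / 28.7 = 0.28571429
Fraction remaining = 0.28571429
efficiency = (1 - 0.28571429) * 100 = 71.4286 %

71.4286 %


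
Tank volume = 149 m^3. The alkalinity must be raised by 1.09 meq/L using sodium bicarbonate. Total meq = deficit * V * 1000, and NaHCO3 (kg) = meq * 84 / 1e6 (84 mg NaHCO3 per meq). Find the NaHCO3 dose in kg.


Tank volume in L = 149 m^3 * 1000 = 149000 L
Total meq required = 1.09 meq/L * 149000 L = 162410 meq
NaHCO3 mass = 162410 meq * 84 mg/meq / 1e6 = 13.6424 kg

13.6424 kg


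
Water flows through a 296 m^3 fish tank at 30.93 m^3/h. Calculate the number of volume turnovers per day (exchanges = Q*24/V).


Daily flow volume = 30.93 m^3/h * 24 h = 742.32 m^3/day
Exchanges = daily flow / tank volume = 742.32 / 296 = 2.50784 exchanges/day

2.50784 exchanges/day


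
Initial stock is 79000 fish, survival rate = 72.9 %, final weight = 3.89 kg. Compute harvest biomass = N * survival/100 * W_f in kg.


Survivors = 79000 * 72.9/100 = 57591 fish
Harvest biomass = survivors * W_f = 57591 * 3.89 = 224028.99 kg

224028.99 kg


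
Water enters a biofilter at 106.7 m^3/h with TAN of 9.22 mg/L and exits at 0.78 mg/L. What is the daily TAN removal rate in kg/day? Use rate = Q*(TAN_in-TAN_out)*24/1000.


Concentration drop: TAN_in - TAN_out = 9.22 - 0.78 = 8.44 mg/L
Hourly TAN removed = Q * dTAN = 106.7 m^3/h * 8.44 mg/L = 900.548 g/h  (m^3/h * mg/L = g/h)
Daily TAN removed = 900.548 * 24 = 21613.152 g/day
Convert to kg/day: 21613.152 / 1000 = 21.613152 kg/day

21.613152 kg/day


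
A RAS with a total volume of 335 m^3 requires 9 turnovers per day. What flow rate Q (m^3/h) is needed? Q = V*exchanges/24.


Daily recirculation volume = 335 m^3 * 9 = 3015 m^3/day
Flow rate Q = daily volume / 24 h = 3015 / 24 = 125.625 m^3/h

125.625 m^3/h


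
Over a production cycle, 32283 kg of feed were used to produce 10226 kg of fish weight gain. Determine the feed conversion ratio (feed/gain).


FCR = feed consumed / weight gained
FCR = 32283 kg / 10226 kg = 3.15695

3.15695


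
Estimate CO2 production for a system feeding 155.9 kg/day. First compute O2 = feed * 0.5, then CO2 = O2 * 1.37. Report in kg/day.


O2 = 155.9 * 0.5 = 77.95
CO2 = 77.95 * 1.37 = 106.7915

106.7915 kg/day


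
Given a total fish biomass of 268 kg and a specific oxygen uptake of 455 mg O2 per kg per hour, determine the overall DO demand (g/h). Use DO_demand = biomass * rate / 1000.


Total O2 consumption (mg/h) = 268 kg * 455 mg/(kg*h) = 121940 mg/h
Convert to g/h: 121940 / 1000 = 121.94 g/h

121.94 g/h


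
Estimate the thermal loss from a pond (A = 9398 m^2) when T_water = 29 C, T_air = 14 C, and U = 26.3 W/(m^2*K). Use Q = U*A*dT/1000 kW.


Temperature difference dT = 29 - 14 = 15 K
Heat loss (W) = U * A * dT = 26.3 * 9398 * 15 = 3707511 W
Convert to kW: 3707511 / 1000 = 3707.511 kW

3707.511 kW


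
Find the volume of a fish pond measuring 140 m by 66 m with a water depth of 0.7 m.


Base area = L * W = 140 * 66 = 9240 m^2
Volume = area * depth = 9240 * 0.7 = 6468 m^3

6468 m^3


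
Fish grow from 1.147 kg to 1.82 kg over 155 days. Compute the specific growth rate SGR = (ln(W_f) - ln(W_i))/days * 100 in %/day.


ln(W_f) = ln(1.82) = 0.5988365
ln(W_i) = ln(1.147) = 0.13714984
ln(W_f) - ln(W_i) = 0.5988365 - 0.13714984 = 0.46168666
SGR = 0.46168666 / 155 * 100 = 0.297862 %/day

0.297862 %/day


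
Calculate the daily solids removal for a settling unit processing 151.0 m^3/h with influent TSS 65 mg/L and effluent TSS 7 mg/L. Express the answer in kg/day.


Concentration drop: TSS_in - TSS_out = 65 - 7 = 58 mg/L
Hourly solids removed = Q * dTSS = 151.0 m^3/h * 58 mg/L = 8758 g/h  (m^3/h * mg/L = g/h)
Daily solids removed = 8758 * 24 = 210192 g/day
Convert g to kg: 210192 / 1000 = 210.192 kg/day

210.192 kg/day


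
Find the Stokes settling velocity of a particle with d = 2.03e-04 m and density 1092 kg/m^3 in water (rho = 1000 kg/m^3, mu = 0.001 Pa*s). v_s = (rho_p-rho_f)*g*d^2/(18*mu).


Density difference: rho_p - rho_f = 1092 - 1000 = 92 kg/m^3
d^2 = (2.03e-04)^2 = 4.1209e-08 m^2
Numerator = (rho_p - rho_f) * g * d^2 = 92 * 9.81 * 4.1209e-08 = 3.7191947e-05
Denominator = 18 * mu = 18 * 0.001 = 0.018
v_s = 3.7191947e-05 / 0.018 = 0.00206622 m/s
Check: Re = rho_f * v_s * d / mu = 1000 * 0.00206622 * 2.03e-04 / 0.001 = 0.419 < 1, so Stokes' law applies.

0.00206622 m/s


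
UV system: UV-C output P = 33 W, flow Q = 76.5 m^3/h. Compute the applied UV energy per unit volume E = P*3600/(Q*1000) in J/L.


Energy delivered per hour = 33 W * 3600 s = 118800 J/h
Volume treated per hour = 76.5 m^3/h * 1000 = 76500 L/h
dose = 118800 / 76500 = 1.55294 J/L

1.55294 J/L


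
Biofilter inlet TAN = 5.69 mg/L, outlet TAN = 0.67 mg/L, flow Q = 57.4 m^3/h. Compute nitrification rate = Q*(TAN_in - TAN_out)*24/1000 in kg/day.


Concentration drop: TAN_in - TAN_out = 5.69 - 0.67 = 5.02 mg/L
Hourly TAN removed = Q * dTAN = 57.4 m^3/h * 5.02 mg/L = 288.148 g/h  (m^3/h * mg/L = g/h)
Daily TAN removed = 288.148 * 24 = 6915.552 g/day
Convert to kg/day: 6915.552 / 1000 = 6.915552 kg/day

6.915552 kg/day


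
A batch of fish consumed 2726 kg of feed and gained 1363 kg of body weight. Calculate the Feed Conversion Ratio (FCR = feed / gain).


FCR = feed consumed / weight gained
FCR = 2726 kg / 1363 kg = 2

2


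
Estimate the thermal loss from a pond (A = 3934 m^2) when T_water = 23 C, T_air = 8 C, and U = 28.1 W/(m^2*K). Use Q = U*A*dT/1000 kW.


Temperature difference dT = 23 - 8 = 15 K
Heat loss (W) = U * A * dT = 28.1 * 3934 * 15 = 1658181 W
Convert to kW: 1658181 / 1000 = 1658.181 kW

1658.181 kW


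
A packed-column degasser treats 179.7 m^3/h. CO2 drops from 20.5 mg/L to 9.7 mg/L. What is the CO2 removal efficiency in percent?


CO2_out / CO2_in = 9.7 / 20.5 = 0.47317073
Fraction remaining = 0.47317073
efficiency = (1 - 0.47317073) * 100 = 52.6829 %

52.6829 %


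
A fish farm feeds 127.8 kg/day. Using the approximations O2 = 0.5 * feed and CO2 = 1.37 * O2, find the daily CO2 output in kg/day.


O2 = 127.8 * 0.5 = 63.9
CO2 = 63.9 * 1.37 = 87.543

87.543 kg/day


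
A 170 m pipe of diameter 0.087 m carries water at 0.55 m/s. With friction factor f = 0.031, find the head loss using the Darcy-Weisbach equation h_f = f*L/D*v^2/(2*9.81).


v^2 = 0.55^2 = 0.3025 m^2/s^2
L/D = 170/0.087 = 1954.023
h_f = f*(L/D)*v^2/(2g) = 0.031 * 1954.023 * 0.3025 / 19.62 = 0.933937 m

0.933937 m


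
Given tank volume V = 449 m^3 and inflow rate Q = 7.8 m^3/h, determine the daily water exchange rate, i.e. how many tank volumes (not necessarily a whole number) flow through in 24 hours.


Daily flow volume = 7.8 m^3/h * 24 h = 187.2 m^3/day
Exchanges = daily flow / tank volume = 187.2 / 449 = 0.416927 exchanges/day

0.416927 exchanges/day


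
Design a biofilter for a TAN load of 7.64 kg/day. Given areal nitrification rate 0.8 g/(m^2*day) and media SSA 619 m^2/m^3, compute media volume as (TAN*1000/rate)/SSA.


A = 7.64*1000 / 0.8 = 9550 m^2
V = 9550 / 619 = 15.4281

15.4281 m^3


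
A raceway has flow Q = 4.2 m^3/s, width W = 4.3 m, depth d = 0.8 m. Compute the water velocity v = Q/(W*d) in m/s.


Cross-sectional area = W * d = 4.3 * 0.8 = 3.44 m^2
Velocity = Q / A = 4.2 / 3.44 = 1.22093 m/s

1.22093 m/s


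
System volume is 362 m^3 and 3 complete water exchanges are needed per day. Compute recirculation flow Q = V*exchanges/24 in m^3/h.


Daily recirculation volume = 362 m^3 * 3 = 1086 m^3/day
Flow rate Q = daily volume / 24 h = 1086 / 24 = 45.25 m^3/h

45.25 m^3/h


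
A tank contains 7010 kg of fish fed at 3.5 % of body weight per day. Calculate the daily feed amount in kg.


Feeding rate fraction = 3.5% / 100 = 0.035
Daily feed = 7010 kg * 0.035 = 245.35 kg/day

245.35 kg/day


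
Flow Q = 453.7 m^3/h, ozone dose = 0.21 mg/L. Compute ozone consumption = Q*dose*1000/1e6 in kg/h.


O3 demand (mg/h) = Q * dose * 1000 = 453.7 * 0.21 * 1000 = 95277 mg/h
Convert mg to kg: 95277 / 1e6 = 0.095277 kg/h

0.095277 kg/h


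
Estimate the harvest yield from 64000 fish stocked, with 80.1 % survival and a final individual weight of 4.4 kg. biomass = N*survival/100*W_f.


Survivors = 64000 * 80.1/100 = 51264 fish
Harvest biomass = survivors * W_f = 51264 * 4.4 = 225561.6 kg

225561.6 kg


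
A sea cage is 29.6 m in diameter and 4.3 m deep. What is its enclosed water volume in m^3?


r = d/2 = 29.6/2 = 14.8 m
Base area = pi*r^2 = pi*14.8^2 = 688.13445 m^2
Volume = 688.13445 * 4.3 = 2958.98 m^3

2958.98 m^3


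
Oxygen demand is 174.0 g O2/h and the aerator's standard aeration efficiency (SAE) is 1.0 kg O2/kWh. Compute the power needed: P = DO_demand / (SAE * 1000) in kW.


SAE in g O2/kWh = 1.0 * 1000 = 1000 g/kWh
P = DO_demand / SAE_g = 174.0 / 1000 = 0.174 kW

0.174 kW


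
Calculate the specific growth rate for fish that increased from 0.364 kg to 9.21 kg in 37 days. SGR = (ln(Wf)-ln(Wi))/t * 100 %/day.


ln(W_f) = ln(9.21) = 2.2202899
ln(W_i) = ln(0.364) = -1.0106014
ln(W_f) - ln(W_i) = 2.2202899 - -1.0106014 = 3.2308913
SGR = 3.2308913 / 37 * 100 = 8.73214 %/day

8.73214 %/day


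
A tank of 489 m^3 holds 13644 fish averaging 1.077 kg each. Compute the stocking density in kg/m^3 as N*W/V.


Total biomass = 13644 fish * 1.077 kg = 14694.588 kg
Density = total biomass / volume = 14694.588 / 489 = 30.0503 kg/m^3

30.0503 kg/m^3


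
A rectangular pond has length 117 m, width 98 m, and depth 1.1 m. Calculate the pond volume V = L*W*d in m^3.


Base area = L * W = 117 * 98 = 11466 m^2
Volume = area * depth = 11466 * 1.1 = 12612.6 m^3

12612.6 m^3


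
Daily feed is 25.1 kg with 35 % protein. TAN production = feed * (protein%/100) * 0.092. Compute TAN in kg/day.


Protein in feed = 25.1 * 35/100 = 8.785 kg/day
TAN = protein * 0.092 = 8.785 * 0.092 = 0.80822 kg/day

0.80822 kg/day


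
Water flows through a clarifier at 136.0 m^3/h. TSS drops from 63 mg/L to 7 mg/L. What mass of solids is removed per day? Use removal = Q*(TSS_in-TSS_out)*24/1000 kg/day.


Concentration drop: TSS_in - TSS_out = 63 - 7 = 56 mg/L
Hourly solids removed = Q * dTSS = 136.0 m^3/h * 56 mg/L = 7616 g/h  (m^3/h * mg/L = g/h)
Daily solids removed = 7616 * 24 = 182784 g/day
Convert g to kg: 182784 / 1000 = 182.784 kg/day

182.784 kg/day


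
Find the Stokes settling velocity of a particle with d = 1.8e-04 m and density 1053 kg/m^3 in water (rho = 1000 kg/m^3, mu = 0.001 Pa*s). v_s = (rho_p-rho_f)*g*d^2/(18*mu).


Density difference: rho_p - rho_f = 1053 - 1000 = 53 kg/m^3
d^2 = (1.8e-04)^2 = 3.24e-08 m^2
Numerator = (rho_p - rho_f) * g * d^2 = 53 * 9.81 * 3.24e-08 = 1.6845732e-05
Denominator = 18 * mu = 18 * 0.001 = 0.018
v_s = 1.6845732e-05 / 0.018 = 9.35874e-04 m/s
Check: Re = rho_f * v_s * d / mu = 1000 * 9.35874e-04 * 1.8e-04 / 0.001 = 0.168 < 1, so Stokes' law applies.

9.35874e-04 m/s


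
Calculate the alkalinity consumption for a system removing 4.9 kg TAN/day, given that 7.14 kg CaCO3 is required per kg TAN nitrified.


Alkalinity factor: 7.14 kg CaCO3 consumed per kg TAN nitrified
alk = 4.9 kg TAN * 7.14 = 34.986 kg CaCO3/day

34.986 kg CaCO3/day


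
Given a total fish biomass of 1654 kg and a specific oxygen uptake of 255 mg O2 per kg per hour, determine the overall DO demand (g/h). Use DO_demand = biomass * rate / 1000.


Total O2 consumption (mg/h) = 1654 kg * 255 mg/(kg*h) = 421770 mg/h
Convert to g/h: 421770 / 1000 = 421.77 g/h

421.77 g/h


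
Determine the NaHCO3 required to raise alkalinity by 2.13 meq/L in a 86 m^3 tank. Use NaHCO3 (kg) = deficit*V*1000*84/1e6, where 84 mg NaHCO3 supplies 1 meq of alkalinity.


Tank volume in L = 86 m^3 * 1000 = 86000 L
Total meq required = 2.13 meq/L * 86000 L = 183180 meq
NaHCO3 mass = 183180 meq * 84 mg/meq / 1e6 = 15.3871 kg

15.3871 kg


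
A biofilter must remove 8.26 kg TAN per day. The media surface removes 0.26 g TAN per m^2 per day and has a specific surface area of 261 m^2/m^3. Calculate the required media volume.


A = 8.26*1000 / 0.26 = 31769.231 m^2
V = 31769.231 / 261 = 121.721

121.721 m^3


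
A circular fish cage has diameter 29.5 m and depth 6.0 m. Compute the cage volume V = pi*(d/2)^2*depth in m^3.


r = d/2 = 29.5/2 = 14.75 m
Base area = pi*r^2 = pi*14.75^2 = 683.49275 m^2
Volume = 683.49275 * 6.0 = 4100.96 m^3

4100.96 m^3


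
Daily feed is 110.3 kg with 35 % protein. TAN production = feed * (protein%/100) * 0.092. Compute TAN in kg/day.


Protein in feed = 110.3 * 35/100 = 38.605 kg/day
TAN = protein * 0.092 = 38.605 * 0.092 = 3.55166 kg/day

3.55166 kg/day


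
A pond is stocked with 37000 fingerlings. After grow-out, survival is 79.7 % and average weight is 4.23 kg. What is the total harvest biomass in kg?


Survivors = 37000 * 79.7/100 = 29489 fish
Harvest biomass = survivors * W_f = 29489 * 4.23 = 124738.47 kg

124738.47 kg


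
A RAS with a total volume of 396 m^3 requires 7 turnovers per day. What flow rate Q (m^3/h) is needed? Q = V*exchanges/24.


Daily recirculation volume = 396 m^3 * 7 = 2772 m^3/day
Flow rate Q = daily volume / 24 h = 2772 / 24 = 115.5 m^3/h

115.5 m^3/h


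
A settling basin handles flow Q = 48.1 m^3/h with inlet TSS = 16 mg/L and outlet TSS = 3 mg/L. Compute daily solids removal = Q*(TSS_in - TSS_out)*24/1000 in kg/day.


Concentration drop: TSS_in - TSS_out = 16 - 3 = 13 mg/L
Hourly solids removed = Q * dTSS = 48.1 m^3/h * 13 mg/L = 625.3 g/h  (m^3/h * mg/L = g/h)
Daily solids removed = 625.3 * 24 = 15007.2 g/day
Convert g to kg: 15007.2 / 1000 = 15.0072 kg/day

15.0072 kg/day


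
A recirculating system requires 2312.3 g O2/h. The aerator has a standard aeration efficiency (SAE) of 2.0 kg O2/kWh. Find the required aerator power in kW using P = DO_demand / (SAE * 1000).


SAE in g O2/kWh = 2.0 * 1000 = 2000 g/kWh
P = DO_demand / SAE_g = 2312.3 / 2000 = 1.15615 kW

1.15615 kW


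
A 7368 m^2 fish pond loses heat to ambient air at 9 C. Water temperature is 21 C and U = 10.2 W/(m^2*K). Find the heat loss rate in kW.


Temperature difference dT = 21 - 9 = 12 K
Heat loss (W) = U * A * dT = 10.2 * 7368 * 12 = 901843.2 W
Convert to kW: 901843.2 / 1000 = 901.8432 kW

901.8432 kW


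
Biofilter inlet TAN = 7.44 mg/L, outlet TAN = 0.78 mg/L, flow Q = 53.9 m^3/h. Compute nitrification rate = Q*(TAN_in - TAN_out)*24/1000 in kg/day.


Concentration drop: TAN_in - TAN_out = 7.44 - 0.78 = 6.66 mg/L
Hourly TAN removed = Q * dTAN = 53.9 m^3/h * 6.66 mg/L = 358.974 g/h  (m^3/h * mg/L = g/h)
Daily TAN removed = 358.974 * 24 = 8615.376 g/day
Convert to kg/day: 8615.376 / 1000 = 8.615376 kg/day

8.615376 kg/day


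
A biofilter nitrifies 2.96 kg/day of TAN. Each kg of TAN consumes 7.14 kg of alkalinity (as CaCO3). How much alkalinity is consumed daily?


Alkalinity factor: 7.14 kg CaCO3 consumed per kg TAN nitrified
alk = 2.96 kg TAN * 7.14 = 21.1344 kg CaCO3/day

21.1344 kg CaCO3/day


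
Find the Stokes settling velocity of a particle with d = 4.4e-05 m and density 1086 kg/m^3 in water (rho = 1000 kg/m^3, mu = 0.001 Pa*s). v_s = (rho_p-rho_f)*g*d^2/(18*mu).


Density difference: rho_p - rho_f = 1086 - 1000 = 86 kg/m^3
d^2 = (4.4e-05)^2 = 1.936e-09 m^2
Numerator = (rho_p - rho_f) * g * d^2 = 86 * 9.81 * 1.936e-09 = 1.6333258e-06
Denominator = 18 * mu = 18 * 0.001 = 0.018
v_s = 1.6333258e-06 / 0.018 = 9.07403e-05 m/s
Check: Re = rho_f * v_s * d / mu = 1000 * 9.07403e-05 * 4.4e-05 / 0.001 = 0.00399 < 1, so Stokes' law applies.

9.07403e-05 m/s


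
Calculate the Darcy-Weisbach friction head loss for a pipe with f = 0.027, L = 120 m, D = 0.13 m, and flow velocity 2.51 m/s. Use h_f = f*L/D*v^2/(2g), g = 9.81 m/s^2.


v^2 = 2.51^2 = 6.3001 m^2/s^2
L/D = 120/0.13 = 923.07692
h_f = f*(L/D)*v^2/(2g) = 0.027 * 923.07692 * 6.3001 / 19.62 = 8.00295 m

8.00295 m


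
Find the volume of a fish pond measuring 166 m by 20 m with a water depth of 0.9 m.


Base area = L * W = 166 * 20 = 3320 m^2
Volume = area * depth = 3320 * 0.9 = 2988 m^3

2988 m^3


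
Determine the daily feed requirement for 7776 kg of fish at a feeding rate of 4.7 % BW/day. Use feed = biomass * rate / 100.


Feeding rate fraction = 4.7% / 100 = 0.047
Daily feed = 7776 kg * 0.047 = 365.472 kg/day

365.472 kg/day


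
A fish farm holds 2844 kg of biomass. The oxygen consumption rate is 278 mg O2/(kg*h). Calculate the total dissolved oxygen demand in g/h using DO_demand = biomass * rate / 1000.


Total O2 consumption (mg/h) = 2844 kg * 278 mg/(kg*h) = 790632 mg/h
Convert to g/h: 790632 / 1000 = 790.632 g/h

790.632 g/h


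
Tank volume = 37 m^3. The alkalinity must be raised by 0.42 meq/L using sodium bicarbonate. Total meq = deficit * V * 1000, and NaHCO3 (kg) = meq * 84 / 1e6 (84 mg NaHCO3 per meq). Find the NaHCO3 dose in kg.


Tank volume in L = 37 m^3 * 1000 = 37000 L
Total meq required = 0.42 meq/L * 37000 L = 15540 meq
NaHCO3 mass = 15540 meq * 84 mg/meq / 1e6 = 1.30536 kg

1.30536 kg


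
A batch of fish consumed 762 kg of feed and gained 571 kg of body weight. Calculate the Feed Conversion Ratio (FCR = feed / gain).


FCR = feed consumed / weight gained
FCR = 762 kg / 571 kg = 1.3345

1.3345


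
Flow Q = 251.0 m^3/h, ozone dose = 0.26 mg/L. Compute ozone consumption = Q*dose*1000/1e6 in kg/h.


O3 demand (mg/h) = Q * dose * 1000 = 251.0 * 0.26 * 1000 = 65260 mg/h
Convert mg to kg: 65260 / 1e6 = 0.06526 kg/h

0.06526 kg/h


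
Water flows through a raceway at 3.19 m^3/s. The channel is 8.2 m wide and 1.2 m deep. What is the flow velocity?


Cross-sectional area = W * d = 8.2 * 1.2 = 9.84 m^2
Velocity = Q / A = 3.19 / 9.84 = 0.324187 m/s

0.324187 m/s


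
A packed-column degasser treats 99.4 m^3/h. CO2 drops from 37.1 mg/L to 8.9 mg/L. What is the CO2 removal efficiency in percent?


CO2_out / CO2_in = 8.9 / 37.1 = 0.23989218
Fraction remaining = 0.23989218
efficiency = (1 - 0.23989218) * 100 = 76.0108 %

76.0108 %


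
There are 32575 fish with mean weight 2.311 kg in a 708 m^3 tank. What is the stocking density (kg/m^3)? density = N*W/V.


Total biomass = 32575 fish * 2.311 kg = 75280.825 kg
Density = total biomass / volume = 75280.825 / 708 = 106.329 kg/m^3

106.329 kg/m^3


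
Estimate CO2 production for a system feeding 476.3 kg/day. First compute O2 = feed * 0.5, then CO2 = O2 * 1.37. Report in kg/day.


O2 = 476.3 * 0.5 = 238.15
CO2 = 238.15 * 1.37 = 326.2655

326.2655 kg/day


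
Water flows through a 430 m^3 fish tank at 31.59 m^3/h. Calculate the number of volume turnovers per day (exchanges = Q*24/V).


Daily flow volume = 31.59 m^3/h * 24 h = 758.16 m^3/day
Exchanges = daily flow / tank volume = 758.16 / 430 = 1.76316 exchanges/day

1.76316 exchanges/day


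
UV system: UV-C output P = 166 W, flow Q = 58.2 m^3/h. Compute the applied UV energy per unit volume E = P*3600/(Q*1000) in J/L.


Energy delivered per hour = 166 W * 3600 s = 597600 J/h
Volume treated per hour = 58.2 m^3/h * 1000 = 58200 L/h
dose = 597600 / 58200 = 10.268 J/L

10.268 J/L


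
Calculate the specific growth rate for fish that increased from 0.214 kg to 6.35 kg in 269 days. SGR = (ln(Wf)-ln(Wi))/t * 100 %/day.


ln(W_f) = ln(6.35) = 1.8484548
ln(W_i) = ln(0.214) = -1.5417793
ln(W_f) - ln(W_i) = 1.8484548 - -1.5417793 = 3.3902341
SGR = 3.3902341 / 269 * 100 = 1.26031 %/day

1.26031 %/day


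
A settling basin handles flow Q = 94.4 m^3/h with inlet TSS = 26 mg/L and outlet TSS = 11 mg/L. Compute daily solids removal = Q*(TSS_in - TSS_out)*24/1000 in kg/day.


Concentration drop: TSS_in - TSS_out = 26 - 11 = 15 mg/L
Hourly solids removed = Q * dTSS = 94.4 m^3/h * 15 mg/L = 1416 g/h  (m^3/h * mg/L = g/h)
Daily solids removed = 1416 * 24 = 33984 g/day
Convert g to kg: 33984 / 1000 = 33.984 kg/day

33.984 kg/day
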